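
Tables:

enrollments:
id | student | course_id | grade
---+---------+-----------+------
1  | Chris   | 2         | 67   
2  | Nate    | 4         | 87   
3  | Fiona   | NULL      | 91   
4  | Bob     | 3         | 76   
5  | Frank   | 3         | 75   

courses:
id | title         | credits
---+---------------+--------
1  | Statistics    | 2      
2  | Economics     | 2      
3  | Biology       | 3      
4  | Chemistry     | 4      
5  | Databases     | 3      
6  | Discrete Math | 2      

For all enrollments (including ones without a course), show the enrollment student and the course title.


LEFT JOIN keeps every row from enrollments (the left table); where course_id has no match in courses, the course columns become NULL. Walk through each enrollment:
  - enrollment 1 (Chris): course_id=2 -> matches Economics
  - enrollment 2 (Nate): course_id=4 -> matches Chemistry
  - enrollment 3 (Fiona): course_id=NULL, no match -> kept with NULL
  - enrollment 4 (Bob): course_id=3 -> matches Biology
  - enrollment 5 (Frank): course_id=3 -> matches Biology
All 5 rows appear; 1 has NULL course.

SQL:
SELECT a.student, b.title AS course
FROM enrollments a
LEFT JOIN courses b ON a.course_id = b.id

Result:
student | course   
--------+----------
Chris   | Economics
Nate    | Chemistry
Fiona   | NULL     
Bob     | Biology  
Frank   | Biology  


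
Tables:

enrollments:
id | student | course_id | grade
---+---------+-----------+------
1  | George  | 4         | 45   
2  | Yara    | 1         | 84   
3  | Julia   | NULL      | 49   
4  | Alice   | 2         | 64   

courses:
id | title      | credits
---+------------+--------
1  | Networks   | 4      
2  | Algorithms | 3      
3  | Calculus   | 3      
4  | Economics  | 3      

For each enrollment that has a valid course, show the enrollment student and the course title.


INNER JOIN keeps only enrollments rows whose course_id matches an id in courses. Walk through each enrollment:
  - enrollment 1 (George): course_id=4 -> matches Economics
  - enrollment 2 (Yara): course_id=1 -> matches Networks
  - enrollment 3 (Julia): course_id=NULL, no match -> dropped
  - enrollment 4 (Alice): course_id=2 -> matches Algorithms
So 1 of 4 rows is dropped.

SQL:
SELECT a.student, b.title AS course
FROM enrollments a
INNER JOIN courses b ON a.course_id = b.id

Result:
student | course    
--------+-----------
George  | Economics 
Yara    | Networks  
Alice   | Algorithms


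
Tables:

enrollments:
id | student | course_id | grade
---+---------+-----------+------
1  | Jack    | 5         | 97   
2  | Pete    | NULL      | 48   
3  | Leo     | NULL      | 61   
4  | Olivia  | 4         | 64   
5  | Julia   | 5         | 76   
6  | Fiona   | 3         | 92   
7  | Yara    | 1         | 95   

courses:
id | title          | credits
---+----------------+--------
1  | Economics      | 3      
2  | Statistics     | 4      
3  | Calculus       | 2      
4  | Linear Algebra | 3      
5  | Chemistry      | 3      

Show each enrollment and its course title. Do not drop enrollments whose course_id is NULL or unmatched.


LEFT JOIN keeps every row from enrollments (the left table); where course_id has no match in courses, the course columns become NULL. Walk through each enrollment:
  - enrollment 1 (Jack): course_id=5 -> matches Chemistry
  - enrollment 2 (Pete): course_id=NULL, no match -> kept with NULL
  - enrollment 3 (Leo): course_id=NULL, no match -> kept with NULL
  - enrollment 4 (Olivia): course_id=4 -> matches Linear Algebra
  - enrollment 5 (Julia): course_id=5 -> matches Chemistry
  - enrollment 6 (Fiona): course_id=3 -> matches Calculus
  - enrollment 7 (Yara): course_id=1 -> matches Economics
All 7 rows appear; 2 have NULL course.

SQL:
SELECT a.student, b.title AS course
FROM enrollments a
LEFT JOIN courses b ON a.course_id = b.id

Result:
student | course        
--------+---------------
Jack    | Chemistry     
Pete    | NULL          
Leo     | NULL          
Olivia  | Linear Algebra
Julia   | Chemistry     
Fiona   | Calculus      
Yara    | Economics     


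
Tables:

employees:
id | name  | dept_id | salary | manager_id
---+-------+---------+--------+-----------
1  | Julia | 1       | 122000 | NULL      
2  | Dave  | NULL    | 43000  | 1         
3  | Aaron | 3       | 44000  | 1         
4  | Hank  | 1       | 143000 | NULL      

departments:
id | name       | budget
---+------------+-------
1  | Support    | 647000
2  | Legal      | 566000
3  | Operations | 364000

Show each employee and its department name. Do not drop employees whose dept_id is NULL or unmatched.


LEFT JOIN keeps every row from employees (the left table); where dept_id has no match in departments, the department columns become NULL. Walk through each employee:
  - employee 1 (Julia): dept_id=1 -> matches Support
  - employee 2 (Dave): dept_id=NULL, no match -> kept with NULL
  - employee 3 (Aaron): dept_id=3 -> matches Operations
  - employee 4 (Hank): dept_id=1 -> matches Support
All 4 rows appear; 1 has NULL department.

SQL:
SELECT a.name, b.name AS department
FROM employees a
LEFT JOIN departments b ON a.dept_id = b.id

Result:
name  | department
------+-----------
Julia | Support   
Dave  | NULL      
Aaron | Operations
Hank  | Support   


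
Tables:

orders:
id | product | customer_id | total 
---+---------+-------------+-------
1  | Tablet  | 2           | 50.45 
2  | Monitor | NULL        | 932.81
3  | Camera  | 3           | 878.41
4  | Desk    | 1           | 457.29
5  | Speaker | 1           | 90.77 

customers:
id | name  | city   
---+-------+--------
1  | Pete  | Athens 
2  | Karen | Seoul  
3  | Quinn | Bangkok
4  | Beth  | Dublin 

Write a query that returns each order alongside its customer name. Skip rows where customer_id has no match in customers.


INNER JOIN keeps only orders rows whose customer_id matches an id in customers. Walk through each order:
  - order 1 (Tablet): customer_id=2 -> matches Karen
  - order 2 (Monitor): customer_id=NULL, no match -> dropped
  - order 3 (Camera): customer_id=3 -> matches Quinn
  - order 4 (Desk): customer_id=1 -> matches Pete
  - order 5 (Speaker): customer_id=1 -> matches Pete
So 1 of 5 rows is dropped.

SQL:
SELECT a.product, b.name AS customer
FROM orders a
INNER JOIN customers b ON a.customer_id = b.id

Result:
product | customer
--------+---------
Tablet  | Karen   
Camera  | Quinn   
Desk    | Pete    
Speaker | Pete    


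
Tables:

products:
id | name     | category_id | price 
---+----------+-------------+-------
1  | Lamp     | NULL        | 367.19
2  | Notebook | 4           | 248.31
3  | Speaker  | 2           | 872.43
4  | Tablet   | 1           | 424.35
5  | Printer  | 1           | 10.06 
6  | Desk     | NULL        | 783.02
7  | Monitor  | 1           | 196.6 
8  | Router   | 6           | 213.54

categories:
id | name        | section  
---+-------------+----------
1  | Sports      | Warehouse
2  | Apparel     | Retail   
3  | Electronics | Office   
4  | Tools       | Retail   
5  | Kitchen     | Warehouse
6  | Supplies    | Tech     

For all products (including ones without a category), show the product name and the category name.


LEFT JOIN keeps every row from products (the left table); where category_id has no match in categories, the category columns become NULL. Walk through each product:
  - product 1 (Lamp): category_id=NULL, no match -> kept with NULL
  - product 2 (Notebook): category_id=4 -> matches Tools
  - product 3 (Speaker): category_id=2 -> matches Apparel
  - product 4 (Tablet): category_id=1 -> matches Sports
  - product 5 (Printer): category_id=1 -> matches Sports
  - product 6 (Desk): category_id=NULL, no match -> kept with NULL
  - product 7 (Monitor): category_id=1 -> matches Sports
  - product 8 (Router): category_id=6 -> matches Supplies
All 8 rows appear; 2 have NULL category.

SQL:
SELECT a.name, b.name AS category
FROM products a
LEFT JOIN categories b ON a.category_id = b.id

Result:
name     | category
---------+---------
Lamp     | NULL    
Notebook | Tools   
Speaker  | Apparel 
Tablet   | Sports  
Printer  | Sports  
Desk     | NULL    
Monitor  | Sports  
Router   | Supplies


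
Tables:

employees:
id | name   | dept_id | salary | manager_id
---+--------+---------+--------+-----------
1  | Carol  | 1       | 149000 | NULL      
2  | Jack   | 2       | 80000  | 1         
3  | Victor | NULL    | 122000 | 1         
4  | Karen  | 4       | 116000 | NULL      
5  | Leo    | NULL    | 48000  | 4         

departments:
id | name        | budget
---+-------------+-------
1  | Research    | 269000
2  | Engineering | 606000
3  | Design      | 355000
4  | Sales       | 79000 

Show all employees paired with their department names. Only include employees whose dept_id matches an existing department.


INNER JOIN keeps only employees rows whose dept_id matches an id in departments. Walk through each employee:
  - employee 1 (Carol): dept_id=1 -> matches Research
  - employee 2 (Jack): dept_id=2 -> matches Engineering
  - employee 3 (Victor): dept_id=NULL, no match -> dropped
  - employee 4 (Karen): dept_id=4 -> matches Sales
  - employee 5 (Leo): dept_id=NULL, no match -> dropped
So 2 of 5 rows are dropped.

SQL:
SELECT a.name, b.name AS department
FROM employees a
INNER JOIN departments b ON a.dept_id = b.id

Result:
name  | department 
------+------------
Carol | Research   
Jack  | Engineering
Karen | Sales      


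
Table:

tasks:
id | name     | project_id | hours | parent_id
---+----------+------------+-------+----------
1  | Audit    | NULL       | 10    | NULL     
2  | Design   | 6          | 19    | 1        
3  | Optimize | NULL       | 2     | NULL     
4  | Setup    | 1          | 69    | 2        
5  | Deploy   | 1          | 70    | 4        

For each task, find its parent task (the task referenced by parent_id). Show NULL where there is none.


This is a self-join: tasks is joined to a second copy of itself, matching each row's parent_id to another row's id. Use LEFT JOIN so rows with parent_id=NULL are kept.
  - task 1 (Audit): parent_id=NULL -> NULL
  - task 2 (Design): parent_id=1 -> Audit
  - task 3 (Optimize): parent_id=NULL -> NULL
  - task 4 (Setup): parent_id=2 -> Design
  - task 5 (Deploy): parent_id=4 -> Setup

SQL:
SELECT a.name AS item, b.name AS parent
FROM tasks a
LEFT JOIN tasks b ON a.parent_id = b.id

Result:
item     | parent
---------+-------
Audit    | NULL  
Design   | Audit 
Optimize | NULL  
Setup    | Design
Deploy   | Setup 


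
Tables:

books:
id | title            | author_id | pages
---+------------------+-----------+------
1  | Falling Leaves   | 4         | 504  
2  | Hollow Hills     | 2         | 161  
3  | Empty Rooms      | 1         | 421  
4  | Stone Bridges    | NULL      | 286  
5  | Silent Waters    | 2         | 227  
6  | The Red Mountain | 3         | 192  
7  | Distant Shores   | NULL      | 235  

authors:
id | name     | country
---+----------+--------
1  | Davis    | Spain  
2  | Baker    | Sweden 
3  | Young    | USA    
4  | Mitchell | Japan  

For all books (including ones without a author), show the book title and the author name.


LEFT JOIN keeps every row from books (the left table); where author_id has no match in authors, the author columns become NULL. Walk through each book:
  - book 1 (Falling Leaves): author_id=4 -> matches Mitchell
  - book 2 (Hollow Hills): author_id=2 -> matches Baker
  - book 3 (Empty Rooms): author_id=1 -> matches Davis
  - book 4 (Stone Bridges): author_id=NULL, no match -> kept with NULL
  - book 5 (Silent Waters): author_id=2 -> matches Baker
  - book 6 (The Red Mountain): author_id=3 -> matches Young
  - book 7 (Distant Shores): author_id=NULL, no match -> kept with NULL
All 7 rows appear; 2 have NULL author.

SQL:
SELECT a.title, b.name AS author
FROM books a
LEFT JOIN authors b ON a.author_id = b.id

Result:
title            | author  
-----------------+---------
Falling Leaves   | Mitchell
Hollow Hills     | Baker   
Empty Rooms      | Davis   
Stone Bridges    | NULL    
Silent Waters    | Baker   
The Red Mountain | Young   
Distant Shores   | NULL    


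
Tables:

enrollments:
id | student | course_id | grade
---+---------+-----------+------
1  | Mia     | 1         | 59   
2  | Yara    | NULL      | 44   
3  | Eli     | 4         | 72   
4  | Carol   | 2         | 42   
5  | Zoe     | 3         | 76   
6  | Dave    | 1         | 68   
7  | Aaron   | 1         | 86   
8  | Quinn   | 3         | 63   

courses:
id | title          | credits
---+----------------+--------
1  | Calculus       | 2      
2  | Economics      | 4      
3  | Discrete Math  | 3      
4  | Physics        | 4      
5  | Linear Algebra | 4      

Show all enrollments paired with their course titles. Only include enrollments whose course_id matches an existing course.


INNER JOIN keeps only enrollments rows whose course_id matches an id in courses. Walk through each enrollment:
  - enrollment 1 (Mia): course_id=1 -> matches Calculus
  - enrollment 2 (Yara): course_id=NULL, no match -> dropped
  - enrollment 3 (Eli): course_id=4 -> matches Physics
  - enrollment 4 (Carol): course_id=2 -> matches Economics
  - enrollment 5 (Zoe): course_id=3 -> matches Discrete Math
  - enrollment 6 (Dave): course_id=1 -> matches Calculus
  - enrollment 7 (Aaron): course_id=1 -> matches Calculus
  - enrollment 8 (Quinn): course_id=3 -> matches Discrete Math
So 1 of 8 rows is dropped.

SQL:
SELECT a.student, b.title AS course
FROM enrollments a
INNER JOIN courses b ON a.course_id = b.id

Result:
student | course       
--------+--------------
Mia     | Calculus     
Eli     | Physics      
Carol   | Economics    
Zoe     | Discrete Math
Dave    | Calculus     
Aaron   | Calculus     
Quinn   | Discrete Math


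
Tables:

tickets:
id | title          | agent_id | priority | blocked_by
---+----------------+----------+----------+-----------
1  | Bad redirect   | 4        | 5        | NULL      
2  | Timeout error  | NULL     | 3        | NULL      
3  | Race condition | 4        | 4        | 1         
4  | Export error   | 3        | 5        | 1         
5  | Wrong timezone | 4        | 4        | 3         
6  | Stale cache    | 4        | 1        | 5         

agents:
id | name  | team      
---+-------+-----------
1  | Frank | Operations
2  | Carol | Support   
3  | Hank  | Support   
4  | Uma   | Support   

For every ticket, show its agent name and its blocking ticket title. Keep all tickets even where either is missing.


Two LEFT JOINs from the same base table tickets: one to agents via agent_id, one to tickets itself via blocked_by. Both are LEFT so every ticket is preserved.
Match against agents:
  - ticket 1 (Bad redirect): agent_id=4 -> matches Uma
  - ticket 2 (Timeout error): agent_id=NULL, no match -> kept with NULL
  - ticket 3 (Race condition): agent_id=4 -> matches Uma
  - ticket 4 (Export error): agent_id=3 -> matches Hank
  - ticket 5 (Wrong timezone): agent_id=4 -> matches Uma
  - ticket 6 (Stale cache): agent_id=4 -> matches Uma
Match against tickets (self):
  - ticket 1 (Bad redirect): blocked_by=NULL -> NULL
  - ticket 2 (Timeout error): blocked_by=NULL -> NULL
  - ticket 3 (Race condition): blocked_by=1 -> Bad redirect
  - ticket 4 (Export error): blocked_by=1 -> Bad redirect
  - ticket 5 (Wrong timezone): blocked_by=3 -> Race condition
  - ticket 6 (Stale cache): blocked_by=5 -> Wrong timezone

SQL:
SELECT a.title, b.name AS agent, c.title AS blocked_by
FROM tickets a
LEFT JOIN agents b ON a.agent_id = b.id
LEFT JOIN tickets c ON a.blocked_by = c.id

Result:
title          | agent | blocked_by    
---------------+-------+---------------
Bad redirect   | Uma   | NULL          
Timeout error  | NULL  | NULL          
Race condition | Uma   | Bad redirect  
Export error   | Hank  | Bad redirect  
Wrong timezone | Uma   | Race condition
Stale cache    | Uma   | Wrong timezone


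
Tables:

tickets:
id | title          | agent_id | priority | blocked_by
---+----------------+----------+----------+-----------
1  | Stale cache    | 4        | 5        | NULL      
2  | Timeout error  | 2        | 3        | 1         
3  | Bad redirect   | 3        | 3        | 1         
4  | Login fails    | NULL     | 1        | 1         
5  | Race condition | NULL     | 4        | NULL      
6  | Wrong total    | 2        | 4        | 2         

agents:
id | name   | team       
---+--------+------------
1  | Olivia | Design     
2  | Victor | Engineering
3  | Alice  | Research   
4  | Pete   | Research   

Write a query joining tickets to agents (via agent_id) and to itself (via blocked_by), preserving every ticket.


Two LEFT JOINs from the same base table tickets: one to agents via agent_id, one to tickets itself via blocked_by. Both are LEFT so every ticket is preserved.
Match against agents:
  - ticket 1 (Stale cache): agent_id=4 -> matches Pete
  - ticket 2 (Timeout error): agent_id=2 -> matches Victor
  - ticket 3 (Bad redirect): agent_id=3 -> matches Alice
  - ticket 4 (Login fails): agent_id=NULL, no match -> kept with NULL
  - ticket 5 (Race condition): agent_id=NULL, no match -> kept with NULL
  - ticket 6 (Wrong total): agent_id=2 -> matches Victor
Match against tickets (self):
  - ticket 1 (Stale cache): blocked_by=NULL -> NULL
  - ticket 2 (Timeout error): blocked_by=1 -> Stale cache
  - ticket 3 (Bad redirect): blocked_by=1 -> Stale cache
  - ticket 4 (Login fails): blocked_by=1 -> Stale cache
  - ticket 5 (Race condition): blocked_by=NULL -> NULL
  - ticket 6 (Wrong total): blocked_by=2 -> Timeout error

SQL:
SELECT a.title, b.name AS agent, c.title AS blocked_by
FROM tickets a
LEFT JOIN agents b ON a.agent_id = b.id
LEFT JOIN tickets c ON a.blocked_by = c.id

Result:
title          | agent  | blocked_by   
---------------+--------+--------------
Stale cache    | Pete   | NULL         
Timeout error  | Victor | Stale cache  
Bad redirect   | Alice  | Stale cache  
Login fails    | NULL   | Stale cache  
Race condition | NULL   | NULL         
Wrong total    | Victor | Timeout error


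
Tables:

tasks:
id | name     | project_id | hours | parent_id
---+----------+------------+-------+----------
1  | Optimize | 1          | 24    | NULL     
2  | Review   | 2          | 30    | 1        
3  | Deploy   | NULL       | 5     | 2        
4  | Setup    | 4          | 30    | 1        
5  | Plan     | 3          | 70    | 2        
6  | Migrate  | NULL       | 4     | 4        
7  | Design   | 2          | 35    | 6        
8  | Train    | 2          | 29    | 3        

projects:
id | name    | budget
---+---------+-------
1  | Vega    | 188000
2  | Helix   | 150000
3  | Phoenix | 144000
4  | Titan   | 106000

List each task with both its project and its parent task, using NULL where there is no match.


Two LEFT JOINs from the same base table tasks: one to projects via project_id, one to tasks itself via parent_id. Both are LEFT so every task is preserved.
Match against projects:
  - task 1 (Optimize): project_id=1 -> matches Vega
  - task 2 (Review): project_id=2 -> matches Helix
  - task 3 (Deploy): project_id=NULL, no match -> kept with NULL
  - task 4 (Setup): project_id=4 -> matches Titan
  - task 5 (Plan): project_id=3 -> matches Phoenix
  - task 6 (Migrate): project_id=NULL, no match -> kept with NULL
  - task 7 (Design): project_id=2 -> matches Helix
  - task 8 (Train): project_id=2 -> matches Helix
Match against tasks (self):
  - task 1 (Optimize): parent_id=NULL -> NULL
  - task 2 (Review): parent_id=1 -> Optimize
  - task 3 (Deploy): parent_id=2 -> Review
  - task 4 (Setup): parent_id=1 -> Optimize
  - task 5 (Plan): parent_id=2 -> Review
  - task 6 (Migrate): parent_id=4 -> Setup
  - task 7 (Design): parent_id=6 -> Migrate
  - task 8 (Train): parent_id=3 -> Deploy

SQL:
SELECT a.name, b.name AS project, c.name AS parent
FROM tasks a
LEFT JOIN projects b ON a.project_id = b.id
LEFT JOIN tasks c ON a.parent_id = c.id

Result:
name     | project | parent  
---------+---------+---------
Optimize | Vega    | NULL    
Review   | Helix   | Optimize
Deploy   | NULL    | Review  
Setup    | Titan   | Optimize
Plan     | Phoenix | Review  
Migrate  | NULL    | Setup   
Design   | Helix   | Migrate 
Train    | Helix   | Deploy  


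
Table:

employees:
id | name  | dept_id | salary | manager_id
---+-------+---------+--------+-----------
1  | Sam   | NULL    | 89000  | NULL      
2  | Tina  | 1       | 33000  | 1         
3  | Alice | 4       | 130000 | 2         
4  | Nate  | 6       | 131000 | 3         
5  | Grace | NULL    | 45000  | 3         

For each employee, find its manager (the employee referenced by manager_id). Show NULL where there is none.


This is a self-join: employees is joined to a second copy of itself, matching each row's manager_id to another row's id. Use LEFT JOIN so rows with manager_id=NULL are kept.
  - employee 1 (Sam): manager_id=NULL -> NULL
  - employee 2 (Tina): manager_id=1 -> Sam
  - employee 3 (Alice): manager_id=2 -> Tina
  - employee 4 (Nate): manager_id=3 -> Alice
  - employee 5 (Grace): manager_id=3 -> Alice

SQL:
SELECT a.name AS item, b.name AS manager
FROM employees a
LEFT JOIN employees b ON a.manager_id = b.id

Result:
item  | manager
------+--------
Sam   | NULL   
Tina  | Sam    
Alice | Tina   
Nate  | Alice  
Grace | Alice  


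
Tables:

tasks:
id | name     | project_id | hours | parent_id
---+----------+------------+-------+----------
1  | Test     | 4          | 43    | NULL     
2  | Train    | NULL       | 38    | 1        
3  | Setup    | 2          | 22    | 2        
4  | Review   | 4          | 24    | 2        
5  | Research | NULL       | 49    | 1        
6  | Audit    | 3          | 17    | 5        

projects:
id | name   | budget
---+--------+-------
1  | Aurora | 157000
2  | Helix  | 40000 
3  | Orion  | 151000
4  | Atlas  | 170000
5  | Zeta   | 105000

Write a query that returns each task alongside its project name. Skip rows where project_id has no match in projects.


INNER JOIN keeps only tasks rows whose project_id matches an id in projects. Walk through each task:
  - task 1 (Test): project_id=4 -> matches Atlas
  - task 2 (Train): project_id=NULL, no match -> dropped
  - task 3 (Setup): project_id=2 -> matches Helix
  - task 4 (Review): project_id=4 -> matches Atlas
  - task 5 (Research): project_id=NULL, no match -> dropped
  - task 6 (Audit): project_id=3 -> matches Orion
So 2 of 6 rows are dropped.

SQL:
SELECT a.name, b.name AS project
FROM tasks a
INNER JOIN projects b ON a.project_id = b.id

Result:
name   | project
-------+--------
Test   | Atlas  
Setup  | Helix  
Review | Atlas  
Audit  | Orion  


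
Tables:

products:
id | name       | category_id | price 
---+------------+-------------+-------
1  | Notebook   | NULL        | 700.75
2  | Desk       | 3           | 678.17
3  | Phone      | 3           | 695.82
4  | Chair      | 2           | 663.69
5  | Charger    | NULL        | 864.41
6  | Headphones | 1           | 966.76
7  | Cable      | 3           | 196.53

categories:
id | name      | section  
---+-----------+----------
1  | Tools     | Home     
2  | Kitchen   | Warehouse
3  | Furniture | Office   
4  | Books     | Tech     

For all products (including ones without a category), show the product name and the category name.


LEFT JOIN keeps every row from products (the left table); where category_id has no match in categories, the category columns become NULL. Walk through each product:
  - product 1 (Notebook): category_id=NULL, no match -> kept with NULL
  - product 2 (Desk): category_id=3 -> matches Furniture
  - product 3 (Phone): category_id=3 -> matches Furniture
  - product 4 (Chair): category_id=2 -> matches Kitchen
  - product 5 (Charger): category_id=NULL, no match -> kept with NULL
  - product 6 (Headphones): category_id=1 -> matches Tools
  - product 7 (Cable): category_id=3 -> matches Furniture
All 7 rows appear; 2 have NULL category.

SQL:
SELECT a.name, b.name AS category
FROM products a
LEFT JOIN categories b ON a.category_id = b.id

Result:
name       | category 
-----------+----------
Notebook   | NULL     
Desk       | Furniture
Phone      | Furniture
Chair      | Kitchen  
Charger    | NULL     
Headphones | Tools    
Cable      | Furniture


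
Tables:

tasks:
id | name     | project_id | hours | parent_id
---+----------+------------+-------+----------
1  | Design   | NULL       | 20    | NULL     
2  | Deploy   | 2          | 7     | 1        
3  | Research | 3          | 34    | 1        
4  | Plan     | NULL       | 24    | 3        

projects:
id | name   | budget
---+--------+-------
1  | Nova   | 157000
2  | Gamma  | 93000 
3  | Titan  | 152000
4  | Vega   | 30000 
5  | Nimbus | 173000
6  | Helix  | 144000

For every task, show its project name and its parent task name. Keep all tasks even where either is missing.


Two LEFT JOINs from the same base table tasks: one to projects via project_id, one to tasks itself via parent_id. Both are LEFT so every task is preserved.
Match against projects:
  - task 1 (Design): project_id=NULL, no match -> kept with NULL
  - task 2 (Deploy): project_id=2 -> matches Gamma
  - task 3 (Research): project_id=3 -> matches Titan
  - task 4 (Plan): project_id=NULL, no match -> kept with NULL
Match against tasks (self):
  - task 1 (Design): parent_id=NULL -> NULL
  - task 2 (Deploy): parent_id=1 -> Design
  - task 3 (Research): parent_id=1 -> Design
  - task 4 (Plan): parent_id=3 -> Research

SQL:
SELECT a.name, b.name AS project, c.name AS parent
FROM tasks a
LEFT JOIN projects b ON a.project_id = b.id
LEFT JOIN tasks c ON a.parent_id = c.id

Result:
name     | project | parent  
---------+---------+---------
Design   | NULL    | NULL    
Deploy   | Gamma   | Design  
Research | Titan   | Design  
Plan     | NULL    | Research


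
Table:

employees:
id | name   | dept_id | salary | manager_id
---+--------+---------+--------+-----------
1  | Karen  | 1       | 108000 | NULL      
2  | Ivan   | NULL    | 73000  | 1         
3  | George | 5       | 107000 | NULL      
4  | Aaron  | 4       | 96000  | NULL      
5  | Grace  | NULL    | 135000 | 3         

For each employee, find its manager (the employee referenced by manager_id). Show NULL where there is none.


This is a self-join: employees is joined to a second copy of itself, matching each row's manager_id to another row's id. Use LEFT JOIN so rows with manager_id=NULL are kept.
  - employee 1 (Karen): manager_id=NULL -> NULL
  - employee 2 (Ivan): manager_id=1 -> Karen
  - employee 3 (George): manager_id=NULL -> NULL
  - employee 4 (Aaron): manager_id=NULL -> NULL
  - employee 5 (Grace): manager_id=3 -> George

SQL:
SELECT a.name AS item, b.name AS manager
FROM employees a
LEFT JOIN employees b ON a.manager_id = b.id

Result:
item   | manager
-------+--------
Karen  | NULL   
Ivan   | Karen  
George | NULL   
Aaron  | NULL   
Grace  | George 


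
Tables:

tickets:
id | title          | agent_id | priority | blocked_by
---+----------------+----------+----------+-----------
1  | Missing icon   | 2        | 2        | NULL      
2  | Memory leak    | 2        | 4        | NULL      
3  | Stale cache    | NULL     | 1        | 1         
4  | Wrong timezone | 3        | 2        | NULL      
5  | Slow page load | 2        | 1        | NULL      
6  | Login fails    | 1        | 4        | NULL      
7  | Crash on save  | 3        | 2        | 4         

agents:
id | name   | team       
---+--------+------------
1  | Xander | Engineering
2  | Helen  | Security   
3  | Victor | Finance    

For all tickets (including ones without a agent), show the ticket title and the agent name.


LEFT JOIN keeps every row from tickets (the left table); where agent_id has no match in agents, the agent columns become NULL. Walk through each ticket:
  - ticket 1 (Missing icon): agent_id=2 -> matches Helen
  - ticket 2 (Memory leak): agent_id=2 -> matches Helen
  - ticket 3 (Stale cache): agent_id=NULL, no match -> kept with NULL
  - ticket 4 (Wrong timezone): agent_id=3 -> matches Victor
  - ticket 5 (Slow page load): agent_id=2 -> matches Helen
  - ticket 6 (Login fails): agent_id=1 -> matches Xander
  - ticket 7 (Crash on save): agent_id=3 -> matches Victor
All 7 rows appear; 1 has NULL agent.

SQL:
SELECT a.title, b.name AS agent
FROM tickets a
LEFT JOIN agents b ON a.agent_id = b.id

Result:
title          | agent 
---------------+-------
Missing icon   | Helen 
Memory leak    | Helen 
Stale cache    | NULL  
Wrong timezone | Victor
Slow page load | Helen 
Login fails    | Xander
Crash on save  | Victor


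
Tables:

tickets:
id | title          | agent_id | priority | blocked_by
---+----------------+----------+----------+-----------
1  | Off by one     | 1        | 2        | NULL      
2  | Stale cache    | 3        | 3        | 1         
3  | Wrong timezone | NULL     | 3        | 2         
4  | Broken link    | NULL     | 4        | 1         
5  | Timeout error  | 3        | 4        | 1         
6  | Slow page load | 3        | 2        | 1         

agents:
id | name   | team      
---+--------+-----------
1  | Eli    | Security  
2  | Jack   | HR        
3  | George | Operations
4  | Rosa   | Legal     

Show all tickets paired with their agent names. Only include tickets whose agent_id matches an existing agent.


INNER JOIN keeps only tickets rows whose agent_id matches an id in agents. Walk through each ticket:
  - ticket 1 (Off by one): agent_id=1 -> matches Eli
  - ticket 2 (Stale cache): agent_id=3 -> matches George
  - ticket 3 (Wrong timezone): agent_id=NULL, no match -> dropped
  - ticket 4 (Broken link): agent_id=NULL, no match -> dropped
  - ticket 5 (Timeout error): agent_id=3 -> matches George
  - ticket 6 (Slow page load): agent_id=3 -> matches George
So 2 of 6 rows are dropped.

SQL:
SELECT a.title, b.name AS agent
FROM tickets a
INNER JOIN agents b ON a.agent_id = b.id

Result:
title          | agent 
---------------+-------
Off by one     | Eli   
Stale cache    | George
Timeout error  | George
Slow page load | George


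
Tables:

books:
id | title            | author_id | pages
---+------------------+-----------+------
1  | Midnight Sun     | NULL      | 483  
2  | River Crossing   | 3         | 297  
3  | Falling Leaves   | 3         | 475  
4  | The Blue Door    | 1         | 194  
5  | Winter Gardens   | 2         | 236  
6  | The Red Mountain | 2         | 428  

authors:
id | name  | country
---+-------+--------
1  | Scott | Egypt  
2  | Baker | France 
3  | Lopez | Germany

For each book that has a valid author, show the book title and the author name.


INNER JOIN keeps only books rows whose author_id matches an id in authors. Walk through each book:
  - book 1 (Midnight Sun): author_id=NULL, no match -> dropped
  - book 2 (River Crossing): author_id=3 -> matches Lopez
  - book 3 (Falling Leaves): author_id=3 -> matches Lopez
  - book 4 (The Blue Door): author_id=1 -> matches Scott
  - book 5 (Winter Gardens): author_id=2 -> matches Baker
  - book 6 (The Red Mountain): author_id=2 -> matches Baker
So 1 of 6 rows is dropped.

SQL:
SELECT a.title, b.name AS author
FROM books a
INNER JOIN authors b ON a.author_id = b.id

Result:
title            | author
-----------------+-------
River Crossing   | Lopez 
Falling Leaves   | Lopez 
The Blue Door    | Scott 
Winter Gardens   | Baker 
The Red Mountain | Baker 


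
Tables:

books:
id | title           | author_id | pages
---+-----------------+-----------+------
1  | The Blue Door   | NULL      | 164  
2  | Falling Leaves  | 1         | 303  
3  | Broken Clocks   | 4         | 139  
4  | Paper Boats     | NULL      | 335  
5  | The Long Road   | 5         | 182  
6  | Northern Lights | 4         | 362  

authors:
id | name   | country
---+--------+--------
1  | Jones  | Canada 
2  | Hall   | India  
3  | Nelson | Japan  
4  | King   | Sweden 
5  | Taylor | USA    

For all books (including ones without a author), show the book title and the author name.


LEFT JOIN keeps every row from books (the left table); where author_id has no match in authors, the author columns become NULL. Walk through each book:
  - book 1 (The Blue Door): author_id=NULL, no match -> kept with NULL
  - book 2 (Falling Leaves): author_id=1 -> matches Jones
  - book 3 (Broken Clocks): author_id=4 -> matches King
  - book 4 (Paper Boats): author_id=NULL, no match -> kept with NULL
  - book 5 (The Long Road): author_id=5 -> matches Taylor
  - book 6 (Northern Lights): author_id=4 -> matches King
All 6 rows appear; 2 have NULL author.

SQL:
SELECT a.title, b.name AS author
FROM books a
LEFT JOIN authors b ON a.author_id = b.id

Result:
title           | author
----------------+-------
The Blue Door   | NULL  
Falling Leaves  | Jones 
Broken Clocks   | King  
Paper Boats     | NULL  
The Long Road   | Taylor
Northern Lights | King  


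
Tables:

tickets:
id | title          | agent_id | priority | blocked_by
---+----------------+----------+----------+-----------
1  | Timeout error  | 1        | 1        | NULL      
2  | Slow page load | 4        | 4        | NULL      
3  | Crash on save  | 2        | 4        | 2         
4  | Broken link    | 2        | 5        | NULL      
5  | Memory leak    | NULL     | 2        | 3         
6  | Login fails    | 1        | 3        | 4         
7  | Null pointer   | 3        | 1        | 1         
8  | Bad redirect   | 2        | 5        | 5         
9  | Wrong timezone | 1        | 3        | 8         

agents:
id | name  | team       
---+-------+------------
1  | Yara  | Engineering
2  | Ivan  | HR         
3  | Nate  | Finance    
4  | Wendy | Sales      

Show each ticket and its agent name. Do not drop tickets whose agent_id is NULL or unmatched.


LEFT JOIN keeps every row from tickets (the left table); where agent_id has no match in agents, the agent columns become NULL. Walk through each ticket:
  - ticket 1 (Timeout error): agent_id=1 -> matches Yara
  - ticket 2 (Slow page load): agent_id=4 -> matches Wendy
  - ticket 3 (Crash on save): agent_id=2 -> matches Ivan
  - ticket 4 (Broken link): agent_id=2 -> matches Ivan
  - ticket 5 (Memory leak): agent_id=NULL, no match -> kept with NULL
  - ticket 6 (Login fails): agent_id=1 -> matches Yara
  - ticket 7 (Null pointer): agent_id=3 -> matches Nate
  - ticket 8 (Bad redirect): agent_id=2 -> matches Ivan
  - ticket 9 (Wrong timezone): agent_id=1 -> matches Yara
All 9 rows appear; 1 has NULL agent.

SQL:
SELECT a.title, b.name AS agent
FROM tickets a
LEFT JOIN agents b ON a.agent_id = b.id

Result:
title          | agent
---------------+------
Timeout error  | Yara 
Slow page load | Wendy
Crash on save  | Ivan 
Broken link    | Ivan 
Memory leak    | NULL 
Login fails    | Yara 
Null pointer   | Nate 
Bad redirect   | Ivan 
Wrong timezone | Yara 


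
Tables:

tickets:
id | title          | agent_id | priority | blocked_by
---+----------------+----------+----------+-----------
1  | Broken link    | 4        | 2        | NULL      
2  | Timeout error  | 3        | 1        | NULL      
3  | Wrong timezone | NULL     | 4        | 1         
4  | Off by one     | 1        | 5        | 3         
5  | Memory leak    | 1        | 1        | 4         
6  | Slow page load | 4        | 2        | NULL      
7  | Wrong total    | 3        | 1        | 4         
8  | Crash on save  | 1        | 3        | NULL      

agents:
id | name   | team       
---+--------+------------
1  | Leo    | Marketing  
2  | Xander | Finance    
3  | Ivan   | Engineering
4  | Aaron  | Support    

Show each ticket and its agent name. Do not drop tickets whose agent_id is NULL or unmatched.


LEFT JOIN keeps every row from tickets (the left table); where agent_id has no match in agents, the agent columns become NULL. Walk through each ticket:
  - ticket 1 (Broken link): agent_id=4 -> matches Aaron
  - ticket 2 (Timeout error): agent_id=3 -> matches Ivan
  - ticket 3 (Wrong timezone): agent_id=NULL, no match -> kept with NULL
  - ticket 4 (Off by one): agent_id=1 -> matches Leo
  - ticket 5 (Memory leak): agent_id=1 -> matches Leo
  - ticket 6 (Slow page load): agent_id=4 -> matches Aaron
  - ticket 7 (Wrong total): agent_id=3 -> matches Ivan
  - ticket 8 (Crash on save): agent_id=1 -> matches Leo
All 8 rows appear; 1 has NULL agent.

SQL:
SELECT a.title, b.name AS agent
FROM tickets a
LEFT JOIN agents b ON a.agent_id = b.id

Result:
title          | agent
---------------+------
Broken link    | Aaron
Timeout error  | Ivan 
Wrong timezone | NULL 
Off by one     | Leo  
Memory leak    | Leo  
Slow page load | Aaron
Wrong total    | Ivan 
Crash on save  | Leo  


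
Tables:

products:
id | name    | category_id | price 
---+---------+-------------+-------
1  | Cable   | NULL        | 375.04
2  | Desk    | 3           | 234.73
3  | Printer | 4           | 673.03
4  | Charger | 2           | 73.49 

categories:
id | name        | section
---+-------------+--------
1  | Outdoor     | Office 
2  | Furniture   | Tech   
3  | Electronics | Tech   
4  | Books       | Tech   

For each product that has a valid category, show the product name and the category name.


INNER JOIN keeps only products rows whose category_id matches an id in categories. Walk through each product:
  - product 1 (Cable): category_id=NULL, no match -> dropped
  - product 2 (Desk): category_id=3 -> matches Electronics
  - product 3 (Printer): category_id=4 -> matches Books
  - product 4 (Charger): category_id=2 -> matches Furniture
So 1 of 4 rows is dropped.

SQL:
SELECT a.name, b.name AS category
FROM products a
INNER JOIN categories b ON a.category_id = b.id

Result:
name    | category   
--------+------------
Desk    | Electronics
Printer | Books      
Charger | Furniture  


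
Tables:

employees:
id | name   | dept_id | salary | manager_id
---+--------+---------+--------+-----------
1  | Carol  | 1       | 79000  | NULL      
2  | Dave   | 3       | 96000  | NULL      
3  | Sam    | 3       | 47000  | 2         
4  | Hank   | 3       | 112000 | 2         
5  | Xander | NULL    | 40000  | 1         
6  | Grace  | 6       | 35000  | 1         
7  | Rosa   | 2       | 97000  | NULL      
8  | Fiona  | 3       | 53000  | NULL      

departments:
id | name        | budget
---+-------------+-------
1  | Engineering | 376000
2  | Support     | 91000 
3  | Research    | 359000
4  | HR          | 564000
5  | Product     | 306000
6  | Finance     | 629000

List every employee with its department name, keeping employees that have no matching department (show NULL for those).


LEFT JOIN keeps every row from employees (the left table); where dept_id has no match in departments, the department columns become NULL. Walk through each employee:
  - employee 1 (Carol): dept_id=1 -> matches Engineering
  - employee 2 (Dave): dept_id=3 -> matches Research
  - employee 3 (Sam): dept_id=3 -> matches Research
  - employee 4 (Hank): dept_id=3 -> matches Research
  - employee 5 (Xander): dept_id=NULL, no match -> kept with NULL
  - employee 6 (Grace): dept_id=6 -> matches Finance
  - employee 7 (Rosa): dept_id=2 -> matches Support
  - employee 8 (Fiona): dept_id=3 -> matches Research
All 8 rows appear; 1 has NULL department.

SQL:
SELECT a.name, b.name AS department
FROM employees a
LEFT JOIN departments b ON a.dept_id = b.id

Result:
name   | department 
-------+------------
Carol  | Engineering
Dave   | Research   
Sam    | Research   
Hank   | Research   
Xander | NULL       
Grace  | Finance    
Rosa   | Support    
Fiona  | Research   


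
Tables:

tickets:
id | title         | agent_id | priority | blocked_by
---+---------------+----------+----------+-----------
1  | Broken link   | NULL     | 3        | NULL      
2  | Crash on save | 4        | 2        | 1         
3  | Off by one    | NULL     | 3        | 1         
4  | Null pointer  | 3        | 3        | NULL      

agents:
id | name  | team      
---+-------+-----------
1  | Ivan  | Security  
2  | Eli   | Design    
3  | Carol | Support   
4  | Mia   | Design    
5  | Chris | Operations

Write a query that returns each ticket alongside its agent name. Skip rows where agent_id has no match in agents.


INNER JOIN keeps only tickets rows whose agent_id matches an id in agents. Walk through each ticket:
  - ticket 1 (Broken link): agent_id=NULL, no match -> dropped
  - ticket 2 (Crash on save): agent_id=4 -> matches Mia
  - ticket 3 (Off by one): agent_id=NULL, no match -> dropped
  - ticket 4 (Null pointer): agent_id=3 -> matches Carol
So 2 of 4 rows are dropped.

SQL:
SELECT a.title, b.name AS agent
FROM tickets a
INNER JOIN agents b ON a.agent_id = b.id

Result:
title         | agent
--------------+------
Crash on save | Mia  
Null pointer  | Carol
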